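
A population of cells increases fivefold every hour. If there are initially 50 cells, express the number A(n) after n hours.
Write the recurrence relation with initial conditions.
Each hour multiplies the count by 5, so the count after n hours depends only on the count after n-1 hours: A(n) = 5 × A(n-1). The starting count gives A(0) = 50.
Unrolling n times gives the closed form A(n) = 50 × 5ⁿ.

A(n) = 5 × A(n-1), A(0) = 50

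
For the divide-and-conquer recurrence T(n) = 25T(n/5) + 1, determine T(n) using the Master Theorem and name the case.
Master Theorem template: T(n) = a·T(n/b) + f(n).
Here: a=25, b=5, f(n)=1
Compute log_b(a) = log_5(25) = 2.
f(n) = 1 = O(n^(2-ε)) with ε = 2. Case 1: T(n) = Θ(n^log_b(a)) = Θ(n^2).

Case 1: T(n) = Θ(n^2)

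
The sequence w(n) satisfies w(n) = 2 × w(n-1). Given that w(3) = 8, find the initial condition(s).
In general w(n) = 2ⁿ · w(0). At n = 3: w(0) = w(3) / 2^3 = 8 / 8 = 1.

w(0) = 1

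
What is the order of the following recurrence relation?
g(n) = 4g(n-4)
The order is the largest lag k for which g(n-k) appears. Here the deepest term is g(n-4), so the order is 4.

Order 4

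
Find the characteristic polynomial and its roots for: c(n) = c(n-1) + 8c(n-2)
Substitute c(n) = rⁿ and divide through by rⁿ⁻²: r² - r - 8 = 0
Discriminant: 1² + 4·8 = 33, not a perfect square, so by the quadratic formula r = (1 ± √33)/2.
General solution: c(n) = A·r₁ⁿ + B·r₂ⁿ where r₁,r₂ = (1 ± √33)/2

Characteristic: r² - r - 8 = 0, Roots: r = (1 ± √33)/2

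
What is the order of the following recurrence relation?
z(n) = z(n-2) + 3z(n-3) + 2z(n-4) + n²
The order is the largest lag k for which z(n-k) appears. Here the deepest term is z(n-4) (the n² term is non-homogeneous and does not affect the order), so the order is 4.

Order 4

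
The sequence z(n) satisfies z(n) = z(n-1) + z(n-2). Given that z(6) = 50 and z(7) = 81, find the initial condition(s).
Work backwards using z(k) = z(k+2) - z(k+1):
z(5) = z(7) - z(6) = 81 - 50 = 31
z(4) = z(6) - z(5) = 50 - 31 = 19
z(3) = z(5) - z(4) = 31 - 19 = 12
z(2) = z(4) - z(3) = 19 - 12 = 7
z(1) = z(3) - z(2) = 12 - 7 = 5
z(0) = z(2) - z(1) = 7 - 5 = 2

z(0) = 2, z(1) = 5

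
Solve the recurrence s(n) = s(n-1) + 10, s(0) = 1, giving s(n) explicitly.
Recurrence: s(n) = s(n-1) + 10, initial: s(0) = 1.
Each step adds 10, so s(n) = s(0) + 10n = 10n + 1.

s(n) = 10n + 1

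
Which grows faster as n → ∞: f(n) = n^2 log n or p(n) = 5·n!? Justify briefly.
Comparing growth rates:
Growth-rate hierarchy: log n ≺ any polynomial ≺ any exponential cⁿ (c>1) ≺ n! ≺ nⁿ.
factorial dominates polynomial degree 2 (with log factor) asymptotically.

p(n) grows faster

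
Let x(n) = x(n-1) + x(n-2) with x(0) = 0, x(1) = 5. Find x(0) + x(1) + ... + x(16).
Computing the sequence terms: 0, 5, 5, 10, 15, 25, 40, 65, 105, 170, 275, 445, 720, 1165, 1885, 3050, 4935
Adding these values together:

12915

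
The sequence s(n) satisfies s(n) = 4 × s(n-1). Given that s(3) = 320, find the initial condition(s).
In general s(n) = 4ⁿ · s(0). At n = 3: s(0) = s(3) / 4^3 = 320 / 64 = 5.

s(0) = 5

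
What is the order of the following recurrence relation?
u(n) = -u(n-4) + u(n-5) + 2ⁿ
The order is the largest lag k for which u(n-k) appears. Here the deepest term is u(n-5) (the 2ⁿ term is non-homogeneous and does not affect the order), so the order is 5.

Order 5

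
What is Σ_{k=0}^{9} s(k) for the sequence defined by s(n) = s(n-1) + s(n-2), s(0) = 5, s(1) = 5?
Computing the sequence terms: 5, 5, 10, 15, 25, 40, 65, 105, 170, 275
Adding these values together:

715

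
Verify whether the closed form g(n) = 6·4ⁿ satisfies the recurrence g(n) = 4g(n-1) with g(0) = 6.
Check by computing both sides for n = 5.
From the recurrence with g(0) = 6:
  g(0) = 6, g(1) = 24, g(2) = 96, g(3) = 384, g(4) = 1536, g(5) = 6144
  so the recurrence gives g(5) = 6144.
From the proposed closed form g(n) = 6·4ⁿ:
  g(5) = 6144.
Both sides give 6144 at n = 5, and the initial condition(s) match, so the closed form is consistent.

Yes, the closed form is correct.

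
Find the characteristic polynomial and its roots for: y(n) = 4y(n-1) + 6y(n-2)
Substitute y(n) = rⁿ and divide through by rⁿ⁻²: r² - 4r - 6 = 0
Discriminant: 4² + 4·6 = 40, not a perfect square, so by the quadratic formula r = (4 ± √40)/2.
General solution: y(n) = A·r₁ⁿ + B·r₂ⁿ where r₁,r₂ = (4 ± √40)/2

Characteristic: r² - 4r - 6 = 0, Roots: r = (4 ± √40)/2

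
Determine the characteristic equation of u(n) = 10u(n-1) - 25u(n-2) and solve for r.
Substitute u(n) = rⁿ and divide through by rⁿ⁻²: r² - 10r + 25 = 0
Factor: (r - 5)² = 0, so r = 5 (double root).
General solution: u(n) = (A + Bn)·5ⁿ

Characteristic: r² - 10r + 25 = 0, Roots: r = 5 (double root)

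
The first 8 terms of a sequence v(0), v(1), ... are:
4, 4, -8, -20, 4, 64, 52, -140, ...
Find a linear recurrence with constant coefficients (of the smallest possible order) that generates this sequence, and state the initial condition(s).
Look for the lowest-order linear relation among consecutive terms.
Observation: v(n) - 1·v(n-1) - (-3)·v(n-2) = 0 holds for the shown terms, and no order-1 relation v(n) = α·v(n-1) + β fits.
Check at n=3: 1·-8 + (-3)·4 = -20. ✓

v(n) = v(n-1) - 3v(n-2), v(0) = 4, v(1) = 4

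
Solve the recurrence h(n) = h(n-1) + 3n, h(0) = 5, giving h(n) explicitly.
Recurrence: h(n) = h(n-1) + 3n, initial: h(0) = 5.
Telescoping: h(n) = h(0) + 3·Σᵢ₌₁ⁿ i = 5 + 3·n(n+1)/2.

h(n) = 3·n(n+1)/2 + 5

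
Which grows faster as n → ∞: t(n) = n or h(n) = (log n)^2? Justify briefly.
Comparing growth rates:
Growth-rate hierarchy: log n ≺ any polynomial ≺ any exponential cⁿ (c>1) ≺ n! ≺ nⁿ.
polynomial degree 1 dominates polylogarithmic (log n)^2 asymptotically.

t(n) grows faster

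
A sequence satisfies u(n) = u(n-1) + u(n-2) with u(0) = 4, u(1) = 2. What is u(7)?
Computing the sequence terms:
4, 2, 6, 8, 14, 22, 36, 58

58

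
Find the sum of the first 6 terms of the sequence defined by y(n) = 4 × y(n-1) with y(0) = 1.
Computing the sequence terms: 1, 4, 16, 64, 256, 1024
Adding these values together:

1365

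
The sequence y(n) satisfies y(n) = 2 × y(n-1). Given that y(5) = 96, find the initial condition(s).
In general y(n) = 2ⁿ · y(0). At n = 5: y(0) = y(5) / 2^5 = 96 / 32 = 3.

y(0) = 3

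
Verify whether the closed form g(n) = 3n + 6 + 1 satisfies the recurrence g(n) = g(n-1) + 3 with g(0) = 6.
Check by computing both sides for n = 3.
From the recurrence with g(0) = 6:
  g(0) = 6, g(1) = 9, g(2) = 12, g(3) = 15
  so the recurrence gives g(3) = 15.
From the proposed closed form g(n) = 3n + 6 + 1:
  g(3) = 16.
The recurrence gives 15 but the closed form gives 16, so the closed form does not satisfy the recurrence.

No, the closed form is incorrect.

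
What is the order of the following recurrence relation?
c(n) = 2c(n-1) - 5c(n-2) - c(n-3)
The order is the largest lag k for which c(n-k) appears. Here the deepest term is c(n-3), so the order is 3.

Order 3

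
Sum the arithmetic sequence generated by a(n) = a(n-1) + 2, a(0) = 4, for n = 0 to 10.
Computing the sequence terms: 4, 6, 8, 10, 12, 14, 16, 18, 20, 22, 24
Adding these values together:

154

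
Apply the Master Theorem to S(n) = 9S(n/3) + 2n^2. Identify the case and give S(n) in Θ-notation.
Master Theorem template: S(n) = a·S(n/b) + f(n).
Here: a=9, b=3, f(n)=2n^2
Compute log_b(a) = log_3(9) = 2.
f(n) = 2n^2 = Θ(n^2). Case 2: S(n) = Θ(n^2 log n).

Case 2: S(n) = Θ(n^2 log n)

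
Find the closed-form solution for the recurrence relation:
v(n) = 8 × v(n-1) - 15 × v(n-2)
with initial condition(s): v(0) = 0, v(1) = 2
Recurrence: v(n) = 8 × v(n-1) - 15 × v(n-2), initial: v(0) = 0, v(1) = 2.
Characteristic equation: r² - 8r + 15 = 0, which factors as (r - 5)(r - 3) = 0, so r = 5, 3. General solution v(n) = A·5ⁿ + B·3ⁿ. From v(0) = 0: A + B = 0. From v(1) = 2: 5A + 3B = 2. Solving gives A = 1, B = -1.

v(n) = 5ⁿ - 3ⁿ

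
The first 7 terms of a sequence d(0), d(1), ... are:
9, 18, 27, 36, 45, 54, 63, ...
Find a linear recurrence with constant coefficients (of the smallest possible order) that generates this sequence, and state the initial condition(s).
Look for the lowest-order linear relation among consecutive terms.
Observation: consecutive differences are constant (= 9).
Check at n=2: 1·18 + 9 = 27. ✓

d(n) = d(n-1) + 9, d(0) = 9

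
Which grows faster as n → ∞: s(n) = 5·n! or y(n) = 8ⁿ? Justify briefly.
Comparing growth rates:
Growth-rate hierarchy: log n ≺ any polynomial ≺ any exponential cⁿ (c>1) ≺ n! ≺ nⁿ.
factorial dominates exponential base 8 asymptotically.

s(n) grows faster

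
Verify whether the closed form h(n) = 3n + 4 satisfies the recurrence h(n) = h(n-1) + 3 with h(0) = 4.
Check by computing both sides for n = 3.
From the recurrence with h(0) = 4:
  h(0) = 4, h(1) = 7, h(2) = 10, h(3) = 13
  so the recurrence gives h(3) = 13.
From the proposed closed form h(n) = 3n + 4:
  h(3) = 13.
Both sides give 13 at n = 3, and the initial condition(s) match, so the closed form is consistent.

Yes, the closed form is correct.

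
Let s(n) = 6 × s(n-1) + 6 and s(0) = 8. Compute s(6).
Computing step by step:
s(0) = 8
s(1) = 6 × 8 + 6 = 54
s(2) = 6 × 54 + 6 = 330
s(3) = 6 × 330 + 6 = 1986
s(4) = 6 × 1986 + 6 = 11922
s(5) = 6 × 11922 + 6 = 71538
s(6) = 6 × 71538 + 6 = 429234

429234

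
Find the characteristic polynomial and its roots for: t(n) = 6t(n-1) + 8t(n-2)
Substitute t(n) = rⁿ and divide through by rⁿ⁻²: r² - 6r - 8 = 0
Discriminant: 6² + 4·8 = 68, not a perfect square, so by the quadratic formula r = (6 ± √68)/2.
General solution: t(n) = A·r₁ⁿ + B·r₂ⁿ where r₁,r₂ = (6 ± √68)/2

Characteristic: r² - 6r - 8 = 0, Roots: r = (6 ± √68)/2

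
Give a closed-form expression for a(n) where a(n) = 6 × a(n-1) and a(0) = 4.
Recurrence: a(n) = 6 × a(n-1), initial: a(0) = 4.
Each term is 6 times the previous, so this is geometric with ratio 6. After n steps: a(n) = a(0)·6ⁿ = 4·6ⁿ.

a(n) = 4·6ⁿ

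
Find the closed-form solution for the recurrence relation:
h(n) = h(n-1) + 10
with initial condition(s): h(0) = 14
Recurrence: h(n) = h(n-1) + 10, initial: h(0) = 14.
Each step adds 10, so h(n) = h(0) + 10n = 10n + 14.

h(n) = 10n + 14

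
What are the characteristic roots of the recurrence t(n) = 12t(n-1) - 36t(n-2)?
Substitute t(n) = rⁿ and divide through by rⁿ⁻²: r² - 12r + 36 = 0
Factor: (r - 6)² = 0, so r = 6 (double root).
General solution: t(n) = (A + Bn)·6ⁿ

Characteristic: r² - 12r + 36 = 0, Roots: r = 6 (double root)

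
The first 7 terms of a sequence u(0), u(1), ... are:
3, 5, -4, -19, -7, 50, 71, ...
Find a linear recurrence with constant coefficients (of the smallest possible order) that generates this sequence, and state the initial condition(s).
Look for the lowest-order linear relation among consecutive terms.
Observation: u(n) - 1·u(n-1) - (-3)·u(n-2) = 0 holds for the shown terms, and no order-1 relation u(n) = α·u(n-1) + β fits.
Check at n=3: 1·-4 + (-3)·5 = -19. ✓

u(n) = u(n-1) - 3u(n-2), u(0) = 3, u(1) = 5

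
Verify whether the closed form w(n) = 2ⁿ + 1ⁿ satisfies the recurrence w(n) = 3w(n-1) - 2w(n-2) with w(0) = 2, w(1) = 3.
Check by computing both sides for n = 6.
From the recurrence with w(0) = 2, w(1) = 3:
  w(0) = 2, w(1) = 3, w(2) = 5, w(3) = 9, w(4) = 17, w(5) = 33, w(6) = 65
  so the recurrence gives w(6) = 65.
From the proposed closed form w(n) = 2ⁿ + 1ⁿ:
  w(6) = 65.
Both sides give 65 at n = 6, and the initial condition(s) match, so the closed form is consistent.

Yes, the closed form is correct.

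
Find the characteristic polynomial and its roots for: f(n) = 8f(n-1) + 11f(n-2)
Substitute f(n) = rⁿ and divide through by rⁿ⁻²: r² - 8r - 11 = 0
Discriminant: 8² + 4·11 = 108, not a perfect square, so by the quadratic formula r = (8 ± √108)/2.
General solution: f(n) = A·r₁ⁿ + B·r₂ⁿ where r₁,r₂ = (8 ± √108)/2

Characteristic: r² - 8r - 11 = 0, Roots: r = (8 ± √108)/2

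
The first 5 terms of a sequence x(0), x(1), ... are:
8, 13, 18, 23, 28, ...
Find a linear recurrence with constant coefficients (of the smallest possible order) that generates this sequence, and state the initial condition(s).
Look for the lowest-order linear relation among consecutive terms.
Observation: consecutive differences are constant (= 5).
Check at n=2: 1·13 + 5 = 18. ✓

x(n) = x(n-1) + 5, x(0) = 8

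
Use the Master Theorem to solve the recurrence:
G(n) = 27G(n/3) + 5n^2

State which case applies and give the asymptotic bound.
Master Theorem template: G(n) = a·G(n/b) + f(n).
Here: a=27, b=3, f(n)=5n^2
Compute log_b(a) = log_3(27) = 3.
f(n) = 5n^2 = O(n^(3-ε)) with ε = 1. Case 1: G(n) = Θ(n^log_b(a)) = Θ(n^3).

Case 1: G(n) = Θ(n^3)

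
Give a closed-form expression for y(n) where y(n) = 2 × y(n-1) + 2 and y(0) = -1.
Recurrence: y(n) = 2 × y(n-1) + 2, initial: y(0) = -1.
Try y(n) = A·2ⁿ + C. Substituting: A·2ⁿ + C = 2(A·2ⁿ⁻¹ + C) + 2 = A·2ⁿ + 2C + 2, so C = 2C + 2, giving C = -2. Then y(0) = A - 2 = -1 gives A = 1.

y(n) = 2ⁿ - 2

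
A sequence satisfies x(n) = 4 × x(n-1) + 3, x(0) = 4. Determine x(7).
Computing step by step:
x(0) = 4
x(1) = 4 × 4 + 3 = 19
x(2) = 4 × 19 + 3 = 79
x(3) = 4 × 79 + 3 = 319
x(4) = 4 × 319 + 3 = 1279
x(5) = 4 × 1279 + 3 = 5119
x(6) = 4 × 5119 + 3 = 20479
x(7) = 4 × 20479 + 3 = 81919

81919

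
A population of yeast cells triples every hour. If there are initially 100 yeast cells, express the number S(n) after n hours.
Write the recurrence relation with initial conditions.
Each hour multiplies the count by 3, so the count after n hours depends only on the count after n-1 hours: S(n) = 3 × S(n-1). The starting count gives S(0) = 100.
Unrolling n times gives the closed form S(n) = 100 × 3ⁿ.

S(n) = 3 × S(n-1), S(0) = 100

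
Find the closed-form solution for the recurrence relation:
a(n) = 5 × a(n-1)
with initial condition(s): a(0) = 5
Recurrence: a(n) = 5 × a(n-1), initial: a(0) = 5.
Each term is 5 times the previous, so this is geometric with ratio 5. After n steps: a(n) = a(0)·5ⁿ = 5·5ⁿ.

a(n) = 5·5ⁿ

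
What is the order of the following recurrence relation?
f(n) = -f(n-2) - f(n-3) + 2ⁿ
The order is the largest lag k for which f(n-k) appears. Here the deepest term is f(n-3) (the 2ⁿ term is non-homogeneous and does not affect the order), so the order is 3.

Order 3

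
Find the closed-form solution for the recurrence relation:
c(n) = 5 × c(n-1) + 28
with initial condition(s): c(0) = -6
Recurrence: c(n) = 5 × c(n-1) + 28, initial: c(0) = -6.
Try c(n) = A·5ⁿ + C. Substituting: A·5ⁿ + C = 5(A·5ⁿ⁻¹ + C) + 28 = A·5ⁿ + 5C + 28, so C = 5C + 28, giving C = -7. Then c(0) = A - 7 = -6 gives A = 1.

c(n) = 5ⁿ - 7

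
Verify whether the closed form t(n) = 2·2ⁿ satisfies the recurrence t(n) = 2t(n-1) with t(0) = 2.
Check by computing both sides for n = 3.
From the recurrence with t(0) = 2:
  t(0) = 2, t(1) = 4, t(2) = 8, t(3) = 16
  so the recurrence gives t(3) = 16.
From the proposed closed form t(n) = 2·2ⁿ:
  t(3) = 16.
Both sides give 16 at n = 3, and the initial condition(s) match, so the closed form is consistent.

Yes, the closed form is correct.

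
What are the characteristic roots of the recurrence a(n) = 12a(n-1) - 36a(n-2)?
Substitute a(n) = rⁿ and divide through by rⁿ⁻²: r² - 12r + 36 = 0
Factor: (r - 6)² = 0, so r = 6 (double root).
General solution: a(n) = (A + Bn)·6ⁿ

Characteristic: r² - 12r + 36 = 0, Roots: r = 6 (double root)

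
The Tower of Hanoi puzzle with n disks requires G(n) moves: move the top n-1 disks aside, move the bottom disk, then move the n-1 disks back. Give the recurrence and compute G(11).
Moving n disks = move the top n-1 disks aside (G(n-1) moves) + move the largest disk (1 move) + move the n-1 disks back on top (G(n-1) moves), so G(n) = 2G(n-1) + 1, with G(1) = 1 (a single disk takes one move).
First terms: 1, 3, 7, 15, 31, 63, … — each is one less than a power of 2. Indeed G(n) + 1 = 2(G(n-1) + 1) with G(1) + 1 = 2, so G(n) + 1 = 2ⁿ and G(n) = 2ⁿ - 1.
Hence G(11) = 2^11 - 1 = 2048 - 1 = 2047.

G(n) = 2G(n-1) + 1, G(1) = 1; G(11) = 2047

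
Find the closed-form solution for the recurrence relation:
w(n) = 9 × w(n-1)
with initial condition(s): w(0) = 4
Recurrence: w(n) = 9 × w(n-1), initial: w(0) = 4.
Each term is 9 times the previous, so this is geometric with ratio 9. After n steps: w(n) = w(0)·9ⁿ = 4·9ⁿ.

w(n) = 4·9ⁿ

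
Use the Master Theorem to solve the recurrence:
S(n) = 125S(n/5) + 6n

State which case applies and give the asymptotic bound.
Master Theorem template: S(n) = a·S(n/b) + f(n).
Here: a=125, b=5, f(n)=6n
Compute log_b(a) = log_5(125) = 3.
f(n) = 6n = O(n^(3-ε)) with ε = 2. Case 1: S(n) = Θ(n^log_b(a)) = Θ(n^3).

Case 1: S(n) = Θ(n^3)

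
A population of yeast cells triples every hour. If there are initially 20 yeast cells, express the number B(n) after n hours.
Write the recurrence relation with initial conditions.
Each hour multiplies the count by 3, so the count after n hours depends only on the count after n-1 hours: B(n) = 3 × B(n-1). The starting count gives B(0) = 20.
Unrolling n times gives the closed form B(n) = 20 × 3ⁿ.

B(n) = 3 × B(n-1), B(0) = 20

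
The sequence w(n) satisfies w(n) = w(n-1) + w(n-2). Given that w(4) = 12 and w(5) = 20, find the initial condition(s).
Work backwards using w(k) = w(k+2) - w(k+1):
w(3) = w(5) - w(4) = 20 - 12 = 8
w(2) = w(4) - w(3) = 12 - 8 = 4
w(1) = w(3) - w(2) = 8 - 4 = 4
w(0) = w(2) - w(1) = 4 - 4 = 0

w(0) = 0, w(1) = 4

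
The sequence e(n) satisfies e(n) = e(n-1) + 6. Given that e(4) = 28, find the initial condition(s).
e(4) = e(0) + 4·6, so e(0) = 28 - 24 = 4.

e(0) = 4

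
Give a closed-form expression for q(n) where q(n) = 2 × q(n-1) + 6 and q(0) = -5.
Recurrence: q(n) = 2 × q(n-1) + 6, initial: q(0) = -5.
Try q(n) = A·2ⁿ + C. Substituting: A·2ⁿ + C = 2(A·2ⁿ⁻¹ + C) + 6 = A·2ⁿ + 2C + 6, so C = 2C + 6, giving C = -6. Then q(0) = A - 6 = -5 gives A = 1.

q(n) = 2ⁿ - 6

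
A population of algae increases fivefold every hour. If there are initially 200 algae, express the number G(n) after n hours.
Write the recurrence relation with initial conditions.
Each hour multiplies the count by 5, so the count after n hours depends only on the count after n-1 hours: G(n) = 5 × G(n-1). The starting count gives G(0) = 200.
Unrolling n times gives the closed form G(n) = 200 × 5ⁿ.

G(n) = 5 × G(n-1), G(0) = 200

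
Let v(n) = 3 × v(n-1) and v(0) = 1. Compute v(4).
Computing step by step:
v(0) = 1
v(1) = 3 × 1 = 3
v(2) = 3 × 3 = 9
v(3) = 3 × 9 = 27
v(4) = 3 × 27 = 81

81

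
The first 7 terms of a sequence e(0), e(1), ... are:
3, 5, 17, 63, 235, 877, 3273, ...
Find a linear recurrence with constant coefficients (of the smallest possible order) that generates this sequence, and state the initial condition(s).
Look for the lowest-order linear relation among consecutive terms.
Observation: e(n) - 4·e(n-1) - (-1)·e(n-2) = 0 holds for the shown terms, and no order-1 relation e(n) = α·e(n-1) + β fits.
Check at n=3: 4·17 + (-1)·5 = 63. ✓

e(n) = 4e(n-1) - e(n-2), e(0) = 3, e(1) = 5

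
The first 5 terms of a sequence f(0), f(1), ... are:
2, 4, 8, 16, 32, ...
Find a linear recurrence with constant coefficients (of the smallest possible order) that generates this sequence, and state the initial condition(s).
Look for the lowest-order linear relation among consecutive terms.
Observation: each term is 2× the previous.
Check at n=2: 2·4 = 8. ✓

f(n) = 2 × f(n-1), f(0) = 2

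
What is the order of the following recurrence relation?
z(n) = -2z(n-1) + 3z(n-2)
The order is the largest lag k for which z(n-k) appears. Here the deepest term is z(n-2), so the order is 2.

Order 2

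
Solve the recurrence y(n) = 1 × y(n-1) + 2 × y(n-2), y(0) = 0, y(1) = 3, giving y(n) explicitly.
Recurrence: y(n) = 1 × y(n-1) + 2 × y(n-2), initial: y(0) = 0, y(1) = 3.
Characteristic equation: r² - 1r - 2 = 0, which factors as (r - 2)(r + 1) = 0, so r = 2, -1. General solution y(n) = A·2ⁿ + B·(-1)ⁿ. From y(0) = 0: A + B = 0. From y(1) = 3: 2A - 1B = 3. Solving gives A = 1, B = -1.

y(n) = 2ⁿ - (-1)ⁿ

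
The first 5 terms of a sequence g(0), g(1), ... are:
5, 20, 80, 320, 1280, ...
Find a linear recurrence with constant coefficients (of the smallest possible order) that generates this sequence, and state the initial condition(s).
Look for the lowest-order linear relation among consecutive terms.
Observation: each term is 4× the previous.
Check at n=2: 4·20 = 80. ✓

g(n) = 4 × g(n-1), g(0) = 5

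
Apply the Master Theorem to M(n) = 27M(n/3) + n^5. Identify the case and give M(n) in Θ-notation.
Master Theorem template: M(n) = a·M(n/b) + f(n).
Here: a=27, b=3, f(n)=n^5
Compute log_b(a) = log_3(27) = 3.
f(n) = n^5 = Ω(n^(3+ε)) with ε = 2, and the regularity condition holds (a·f(n/b) = (a/b^5)·f(n) with a/b^5 = 3^-2 < 1). Case 3: M(n) = Θ(f(n)) = Θ(n^5).

Case 3: M(n) = Θ(n^5)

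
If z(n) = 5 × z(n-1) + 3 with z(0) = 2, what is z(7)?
Computing step by step:
z(0) = 2
z(1) = 5 × 2 + 3 = 13
z(2) = 5 × 13 + 3 = 68
z(3) = 5 × 68 + 3 = 343
z(4) = 5 × 343 + 3 = 1718
z(5) = 5 × 1718 + 3 = 8593
z(6) = 5 × 8593 + 3 = 42968
z(7) = 5 × 42968 + 3 = 214843

214843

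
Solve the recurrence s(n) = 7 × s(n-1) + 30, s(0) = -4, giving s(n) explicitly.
Recurrence: s(n) = 7 × s(n-1) + 30, initial: s(0) = -4.
Try s(n) = A·7ⁿ + C. Substituting: A·7ⁿ + C = 7(A·7ⁿ⁻¹ + C) + 30 = A·7ⁿ + 7C + 30, so C = 7C + 30, giving C = -5. Then s(0) = A - 5 = -4 gives A = 1.

s(n) = 7ⁿ - 5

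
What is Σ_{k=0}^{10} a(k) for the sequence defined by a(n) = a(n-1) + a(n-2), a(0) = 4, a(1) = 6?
Computing the sequence terms: 4, 6, 10, 16, 26, 42, 68, 110, 178, 288, 466
Adding these values together:

1214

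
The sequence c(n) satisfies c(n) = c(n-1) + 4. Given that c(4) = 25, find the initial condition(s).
c(4) = c(0) + 4·4, so c(0) = 25 - 16 = 9.

c(0) = 9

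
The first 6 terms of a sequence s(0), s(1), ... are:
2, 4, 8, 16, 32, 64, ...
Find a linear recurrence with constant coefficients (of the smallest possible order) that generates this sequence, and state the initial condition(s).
Look for the lowest-order linear relation among consecutive terms.
Observation: each term is 2× the previous.
Check at n=2: 2·4 = 8. ✓

s(n) = 2 × s(n-1), s(0) = 2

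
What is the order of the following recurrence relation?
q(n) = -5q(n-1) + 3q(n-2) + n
The order is the largest lag k for which q(n-k) appears. Here the deepest term is q(n-2) (the n term is non-homogeneous and does not affect the order), so the order is 2.

Order 2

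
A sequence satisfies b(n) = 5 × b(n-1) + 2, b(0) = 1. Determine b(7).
Computing step by step:
b(0) = 1
b(1) = 5 × 1 + 2 = 7
b(2) = 5 × 7 + 2 = 37
b(3) = 5 × 37 + 2 = 187
b(4) = 5 × 187 + 2 = 937
b(5) = 5 × 937 + 2 = 4687
b(6) = 5 × 4687 + 2 = 23437
b(7) = 5 × 23437 + 2 = 117187

117187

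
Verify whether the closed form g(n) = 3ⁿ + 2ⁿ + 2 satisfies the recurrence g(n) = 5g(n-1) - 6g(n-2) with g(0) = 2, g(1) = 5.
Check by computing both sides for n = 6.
From the recurrence with g(0) = 2, g(1) = 5:
  g(0) = 2, g(1) = 5, g(2) = 13, g(3) = 35, g(4) = 97, g(5) = 275, g(6) = 793
  so the recurrence gives g(6) = 793.
From the proposed closed form g(n) = 3ⁿ + 2ⁿ + 2:
  g(6) = 795.
The recurrence gives 793 but the closed form gives 795, so the closed form does not satisfy the recurrence.

No, the closed form is incorrect.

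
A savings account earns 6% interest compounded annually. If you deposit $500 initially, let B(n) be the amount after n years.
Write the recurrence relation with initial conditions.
Each year the balance grows by 6%, i.e. is multiplied by 1 + 6/100 = 1.06, so B(n) = 1.06 × B(n-1). The initial deposit gives B(0) = 500.
Unrolling gives the closed form B(n) = 500 × (1.06)ⁿ.

B(n) = 1.06 × B(n-1), B(0) = 500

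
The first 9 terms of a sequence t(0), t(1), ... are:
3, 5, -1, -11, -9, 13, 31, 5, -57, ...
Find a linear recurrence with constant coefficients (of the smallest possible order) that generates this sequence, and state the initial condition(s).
Look for the lowest-order linear relation among consecutive terms.
Observation: t(n) - 1·t(n-1) - (-2)·t(n-2) = 0 holds for the shown terms, and no order-1 relation t(n) = α·t(n-1) + β fits.
Check at n=3: 1·-1 + (-2)·5 = -11. ✓

t(n) = t(n-1) - 2t(n-2), t(0) = 3, t(1) = 5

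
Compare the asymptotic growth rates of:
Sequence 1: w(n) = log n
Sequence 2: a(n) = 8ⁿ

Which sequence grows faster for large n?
Comparing growth rates:
Growth-rate hierarchy: log n ≺ any polynomial ≺ any exponential cⁿ (c>1) ≺ n! ≺ nⁿ.
exponential base 8 dominates logarithmic asymptotically.

a(n) grows faster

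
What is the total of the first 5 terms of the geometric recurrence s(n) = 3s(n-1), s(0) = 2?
Computing the sequence terms: 2, 6, 18, 54, 162
Adding these values together:

242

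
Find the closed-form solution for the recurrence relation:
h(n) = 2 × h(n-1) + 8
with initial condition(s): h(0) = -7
Recurrence: h(n) = 2 × h(n-1) + 8, initial: h(0) = -7.
Try h(n) = A·2ⁿ + C. Substituting: A·2ⁿ + C = 2(A·2ⁿ⁻¹ + C) + 8 = A·2ⁿ + 2C + 8, so C = 2C + 8, giving C = -8. Then h(0) = A - 8 = -7 gives A = 1.

h(n) = 2ⁿ - 8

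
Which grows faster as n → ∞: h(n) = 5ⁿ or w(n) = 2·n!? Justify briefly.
Comparing growth rates:
Growth-rate hierarchy: log n ≺ any polynomial ≺ any exponential cⁿ (c>1) ≺ n! ≺ nⁿ.
factorial dominates exponential base 5 asymptotically.

w(n) grows faster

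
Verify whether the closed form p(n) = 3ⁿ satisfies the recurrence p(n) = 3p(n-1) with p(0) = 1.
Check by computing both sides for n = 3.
From the recurrence with p(0) = 1:
  p(0) = 1, p(1) = 3, p(2) = 9, p(3) = 27
  so the recurrence gives p(3) = 27.
From the proposed closed form p(n) = 3ⁿ:
  p(3) = 27.
Both sides give 27 at n = 3, and the initial condition(s) match, so the closed form is consistent.

Yes, the closed form is correct.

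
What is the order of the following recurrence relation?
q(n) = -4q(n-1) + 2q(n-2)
The order is the largest lag k for which q(n-k) appears. Here the deepest term is q(n-2), so the order is 2.

Order 2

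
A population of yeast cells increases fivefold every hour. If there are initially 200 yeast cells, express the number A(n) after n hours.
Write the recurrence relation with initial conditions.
Each hour multiplies the count by 5, so the count after n hours depends only on the count after n-1 hours: A(n) = 5 × A(n-1). The starting count gives A(0) = 200.
Unrolling n times gives the closed form A(n) = 200 × 5ⁿ.

A(n) = 5 × A(n-1), A(0) = 200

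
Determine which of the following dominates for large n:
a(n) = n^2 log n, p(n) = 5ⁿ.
Comparing growth rates:
Growth-rate hierarchy: log n ≺ any polynomial ≺ any exponential cⁿ (c>1) ≺ n! ≺ nⁿ.
exponential base 5 dominates polynomial degree 2 (with log factor) asymptotically.

p(n) grows faster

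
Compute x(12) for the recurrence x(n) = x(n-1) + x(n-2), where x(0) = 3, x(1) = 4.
Computing the sequence terms:
3, 4, 7, 11, 18, 29, 47, 76, 123, 199, 322, 521, 843

843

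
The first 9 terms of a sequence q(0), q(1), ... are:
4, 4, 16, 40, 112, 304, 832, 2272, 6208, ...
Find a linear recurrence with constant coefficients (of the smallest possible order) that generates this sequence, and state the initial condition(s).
Look for the lowest-order linear relation among consecutive terms.
Observation: q(n) - 2·q(n-1) - (2)·q(n-2) = 0 holds for the shown terms, and no order-1 relation q(n) = α·q(n-1) + β fits.
Check at n=3: 2·16 + (2)·4 = 40. ✓

q(n) = 2q(n-1) + 2q(n-2), q(0) = 4, q(1) = 4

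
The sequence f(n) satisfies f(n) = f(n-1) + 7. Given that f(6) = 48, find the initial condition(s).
f(6) = f(0) + 6·7, so f(0) = 48 - 42 = 6.

f(0) = 6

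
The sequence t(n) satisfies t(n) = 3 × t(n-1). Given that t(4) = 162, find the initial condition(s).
In general t(n) = 3ⁿ · t(0). At n = 4: t(0) = t(4) / 3^4 = 162 / 81 = 2.

t(0) = 2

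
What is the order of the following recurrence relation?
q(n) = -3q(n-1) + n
The order is the largest lag k for which q(n-k) appears. Here the deepest term is q(n-1) (the n term is non-homogeneous and does not affect the order), so the order is 1.

Order 1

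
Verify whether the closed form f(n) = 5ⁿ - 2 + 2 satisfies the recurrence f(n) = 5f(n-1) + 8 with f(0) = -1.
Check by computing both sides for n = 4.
From the recurrence with f(0) = -1:
  f(0) = -1, f(1) = 3, f(2) = 23, f(3) = 123, f(4) = 623
  so the recurrence gives f(4) = 623.
From the proposed closed form f(n) = 5ⁿ - 2 + 2:
  f(4) = 625.
The recurrence gives 623 but the closed form gives 625, so the closed form does not satisfy the recurrence.

No, the closed form is incorrect.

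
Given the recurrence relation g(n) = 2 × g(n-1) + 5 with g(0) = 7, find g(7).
Computing step by step:
g(0) = 7
g(1) = 2 × 7 + 5 = 19
g(2) = 2 × 19 + 5 = 43
g(3) = 2 × 43 + 5 = 91
g(4) = 2 × 91 + 5 = 187
g(5) = 2 × 187 + 5 = 379
g(6) = 2 × 379 + 5 = 763
g(7) = 2 × 763 + 5 = 1531

1531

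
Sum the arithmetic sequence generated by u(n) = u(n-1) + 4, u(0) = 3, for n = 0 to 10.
Computing the sequence terms: 3, 7, 11, 15, 19, 23, 27, 31, 35, 39, 43
Adding these values together:

253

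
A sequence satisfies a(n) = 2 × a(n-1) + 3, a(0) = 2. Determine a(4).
Computing step by step:
a(0) = 2
a(1) = 2 × 2 + 3 = 7
a(2) = 2 × 7 + 3 = 17
a(3) = 2 × 17 + 3 = 37
a(4) = 2 × 37 + 3 = 77

77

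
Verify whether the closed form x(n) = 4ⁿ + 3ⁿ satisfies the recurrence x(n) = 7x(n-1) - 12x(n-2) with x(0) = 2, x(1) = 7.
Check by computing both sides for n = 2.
From the recurrence with x(0) = 2, x(1) = 7:
  x(0) = 2, x(1) = 7, x(2) = 25
  so the recurrence gives x(2) = 25.
From the proposed closed form x(n) = 4ⁿ + 3ⁿ:
  x(2) = 25.
Both sides give 25 at n = 2, and the initial condition(s) match, so the closed form is consistent.

Yes, the closed form is correct.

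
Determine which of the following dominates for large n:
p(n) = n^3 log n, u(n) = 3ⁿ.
Comparing growth rates:
Growth-rate hierarchy: log n ≺ any polynomial ≺ any exponential cⁿ (c>1) ≺ n! ≺ nⁿ.
exponential base 3 dominates polynomial degree 3 (with log factor) asymptotically.

u(n) grows faster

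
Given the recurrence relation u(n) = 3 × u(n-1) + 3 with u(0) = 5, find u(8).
Computing step by step:
u(0) = 5
u(1) = 3 × 5 + 3 = 18
u(2) = 3 × 18 + 3 = 57
u(3) = 3 × 57 + 3 = 174
u(4) = 3 × 174 + 3 = 525
u(5) = 3 × 525 + 3 = 1578
u(6) = 3 × 1578 + 3 = 4737
u(7) = 3 × 4737 + 3 = 14214
u(8) = 3 × 14214 + 3 = 42645

42645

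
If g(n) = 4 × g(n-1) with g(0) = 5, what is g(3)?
Computing step by step:
g(0) = 5
g(1) = 4 × 5 = 20
g(2) = 4 × 20 = 80
g(3) = 4 × 80 = 320

320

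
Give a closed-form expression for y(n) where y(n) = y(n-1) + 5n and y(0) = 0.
Recurrence: y(n) = y(n-1) + 5n, initial: y(0) = 0.
Telescoping: y(n) = y(0) + 5·Σᵢ₌₁ⁿ i = 0 + 5·n(n+1)/2.

y(n) = 5·n(n+1)/2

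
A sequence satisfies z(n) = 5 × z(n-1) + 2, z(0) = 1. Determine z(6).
Computing step by step:
z(0) = 1
z(1) = 5 × 1 + 2 = 7
z(2) = 5 × 7 + 2 = 37
z(3) = 5 × 37 + 2 = 187
z(4) = 5 × 187 + 2 = 937
z(5) = 5 × 937 + 2 = 4687
z(6) = 5 × 4687 + 2 = 23437

23437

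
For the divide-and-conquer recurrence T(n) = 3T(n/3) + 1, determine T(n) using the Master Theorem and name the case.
Master Theorem template: T(n) = a·T(n/b) + f(n).
Here: a=3, b=3, f(n)=1
Compute log_b(a) = log_3(3) = 1.
f(n) = 1 = O(n^(1-ε)) with ε = 1. Case 1: T(n) = Θ(n^log_b(a)) = Θ(n).

Case 1: T(n) = Θ(n)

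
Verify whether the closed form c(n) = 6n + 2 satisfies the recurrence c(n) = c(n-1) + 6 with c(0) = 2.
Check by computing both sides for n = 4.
From the recurrence with c(0) = 2:
  c(0) = 2, c(1) = 8, c(2) = 14, c(3) = 20, c(4) = 26
  so the recurrence gives c(4) = 26.
From the proposed closed form c(n) = 6n + 2:
  c(4) = 26.
Both sides give 26 at n = 4, and the initial condition(s) match, so the closed form is consistent.

Yes, the closed form is correct.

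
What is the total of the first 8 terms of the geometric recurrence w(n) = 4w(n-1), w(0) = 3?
Computing the sequence terms: 3, 12, 48, 192, 768, 3072, 12288, 49152
Adding these values together:

65535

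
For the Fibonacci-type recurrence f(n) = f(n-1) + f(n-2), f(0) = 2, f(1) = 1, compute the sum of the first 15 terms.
Computing the sequence terms: 2, 1, 3, 4, 7, 11, 18, 29, 47, 76, 123, 199, 322, 521, 843
Adding these values together:

2206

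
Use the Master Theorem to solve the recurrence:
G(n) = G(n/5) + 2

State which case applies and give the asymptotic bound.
Master Theorem template: G(n) = a·G(n/b) + f(n).
Here: a=1, b=5, f(n)=2
Compute log_b(a) = log_5(1) = 0.
f(n) = 2 = Θ(1). Case 2: G(n) = Θ(log n).

Case 2: G(n) = Θ(log n)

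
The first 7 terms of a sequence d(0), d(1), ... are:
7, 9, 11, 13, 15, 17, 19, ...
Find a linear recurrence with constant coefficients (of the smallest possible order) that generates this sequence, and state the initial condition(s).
Look for the lowest-order linear relation among consecutive terms.
Observation: consecutive differences are constant (= 2).
Check at n=2: 1·9 + 2 = 11. ✓

d(n) = d(n-1) + 2, d(0) = 7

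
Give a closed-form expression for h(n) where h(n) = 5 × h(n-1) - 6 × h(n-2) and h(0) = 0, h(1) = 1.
Recurrence: h(n) = 5 × h(n-1) - 6 × h(n-2), initial: h(0) = 0, h(1) = 1.
Characteristic equation: r² - 5r + 6 = 0, which factors as (r - 3)(r - 2) = 0, so r = 3, 2. General solution h(n) = A·3ⁿ + B·2ⁿ. From h(0) = 0: A + B = 0. From h(1) = 1: 3A + 2B = 1. Solving gives A = 1, B = -1.

h(n) = 3ⁿ - 2ⁿ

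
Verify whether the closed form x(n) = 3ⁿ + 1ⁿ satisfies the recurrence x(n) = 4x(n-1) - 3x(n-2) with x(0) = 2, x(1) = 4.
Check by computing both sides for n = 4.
From the recurrence with x(0) = 2, x(1) = 4:
  x(0) = 2, x(1) = 4, x(2) = 10, x(3) = 28, x(4) = 82
  so the recurrence gives x(4) = 82.
From the proposed closed form x(n) = 3ⁿ + 1ⁿ:
  x(4) = 82.
Both sides give 82 at n = 4, and the initial condition(s) match, so the closed form is consistent.

Yes, the closed form is correct.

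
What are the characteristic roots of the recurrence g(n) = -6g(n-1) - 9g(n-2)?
Substitute g(n) = rⁿ and divide through by rⁿ⁻²: r² + 6r + 9 = 0
Factor: (r + 3)² = 0, so r = -3 (double root).
General solution: g(n) = (A + Bn)·(-3)ⁿ

Characteristic: r² + 6r + 9 = 0, Roots: r = -3 (double root)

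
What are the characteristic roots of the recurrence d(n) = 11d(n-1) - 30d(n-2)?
Substitute d(n) = rⁿ and divide through by rⁿ⁻²: r² - 11r + 30 = 0
Factor: (r - 6)(r - 5) = 0, so r = 6, 5.
General solution: d(n) = A·6ⁿ + B·5ⁿ

Characteristic: r² - 11r + 30 = 0, Roots: r = 6, 5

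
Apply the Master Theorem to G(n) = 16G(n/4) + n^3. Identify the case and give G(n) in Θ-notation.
Master Theorem template: G(n) = a·G(n/b) + f(n).
Here: a=16, b=4, f(n)=n^3
Compute log_b(a) = log_4(16) = 2.
f(n) = n^3 = Ω(n^(2+ε)) with ε = 1, and the regularity condition holds (a·f(n/b) = (a/b^3)·f(n) with a/b^3 = 4^-1 < 1). Case 3: G(n) = Θ(f(n)) = Θ(n^3).

Case 3: G(n) = Θ(n^3)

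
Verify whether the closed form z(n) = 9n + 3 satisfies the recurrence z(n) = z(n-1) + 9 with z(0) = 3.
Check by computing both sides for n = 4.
From the recurrence with z(0) = 3:
  z(0) = 3, z(1) = 12, z(2) = 21, z(3) = 30, z(4) = 39
  so the recurrence gives z(4) = 39.
From the proposed closed form z(n) = 9n + 3:
  z(4) = 39.
Both sides give 39 at n = 4, and the initial condition(s) match, so the closed form is consistent.

Yes, the closed form is correct.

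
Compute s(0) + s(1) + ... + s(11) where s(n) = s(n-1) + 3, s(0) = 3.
Computing the sequence terms: 3, 6, 9, 12, 15, 18, 21, 24, 27, 30, 33, 36
Adding these values together:

234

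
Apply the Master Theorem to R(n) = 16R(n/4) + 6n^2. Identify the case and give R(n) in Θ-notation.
Master Theorem template: R(n) = a·R(n/b) + f(n).
Here: a=16, b=4, f(n)=6n^2
Compute log_b(a) = log_4(16) = 2.
f(n) = 6n^2 = Θ(n^2). Case 2: R(n) = Θ(n^2 log n).

Case 2: R(n) = Θ(n^2 log n)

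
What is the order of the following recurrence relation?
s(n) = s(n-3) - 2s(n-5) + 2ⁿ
The order is the largest lag k for which s(n-k) appears. Here the deepest term is s(n-5) (the 2ⁿ term is non-homogeneous and does not affect the order), so the order is 5.

Order 5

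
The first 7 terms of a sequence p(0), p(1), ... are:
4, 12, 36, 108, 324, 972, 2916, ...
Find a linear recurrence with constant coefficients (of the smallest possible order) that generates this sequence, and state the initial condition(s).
Look for the lowest-order linear relation among consecutive terms.
Observation: each term is 3× the previous.
Check at n=2: 3·12 = 36. ✓

p(n) = 3 × p(n-1), p(0) = 4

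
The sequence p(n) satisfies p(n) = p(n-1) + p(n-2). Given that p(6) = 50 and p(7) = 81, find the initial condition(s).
Work backwards using p(k) = p(k+2) - p(k+1):
p(5) = p(7) - p(6) = 81 - 50 = 31
p(4) = p(6) - p(5) = 50 - 31 = 19
p(3) = p(5) - p(4) = 31 - 19 = 12
p(2) = p(4) - p(3) = 19 - 12 = 7
p(1) = p(3) - p(2) = 12 - 7 = 5
p(0) = p(2) - p(1) = 7 - 5 = 2

p(0) = 2, p(1) = 5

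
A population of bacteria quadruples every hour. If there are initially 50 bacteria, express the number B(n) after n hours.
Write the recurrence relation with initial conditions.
Each hour multiplies the count by 4, so the count after n hours depends only on the count after n-1 hours: B(n) = 4 × B(n-1). The starting count gives B(0) = 50.
Unrolling n times gives the closed form B(n) = 50 × 4ⁿ.

B(n) = 4 × B(n-1), B(0) = 50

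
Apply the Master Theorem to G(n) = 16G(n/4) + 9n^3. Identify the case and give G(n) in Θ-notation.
Master Theorem template: G(n) = a·G(n/b) + f(n).
Here: a=16, b=4, f(n)=9n^3
Compute log_b(a) = log_4(16) = 2.
f(n) = 9n^3 = Ω(n^(2+ε)) with ε = 1, and the regularity condition holds (a·f(n/b) = (a/b^3)·f(n) with a/b^3 = 4^-1 < 1). Case 3: G(n) = Θ(f(n)) = Θ(n^3).

Case 3: G(n) = Θ(n^3)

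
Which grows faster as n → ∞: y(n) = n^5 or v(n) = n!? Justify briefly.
Comparing growth rates:
Growth-rate hierarchy: log n ≺ any polynomial ≺ any exponential cⁿ (c>1) ≺ n! ≺ nⁿ.
factorial dominates polynomial degree 5 asymptotically.

v(n) grows faster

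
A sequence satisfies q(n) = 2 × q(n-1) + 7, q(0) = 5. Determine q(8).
Computing step by step:
q(0) = 5
q(1) = 2 × 5 + 7 = 17
q(2) = 2 × 17 + 7 = 41
q(3) = 2 × 41 + 7 = 89
q(4) = 2 × 89 + 7 = 185
q(5) = 2 × 185 + 7 = 377
q(6) = 2 × 377 + 7 = 761
q(7) = 2 × 761 + 7 = 1529
q(8) = 2 × 1529 + 7 = 3065

3065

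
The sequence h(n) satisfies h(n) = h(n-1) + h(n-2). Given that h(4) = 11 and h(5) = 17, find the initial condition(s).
Work backwards using h(k) = h(k+2) - h(k+1):
h(3) = h(5) - h(4) = 17 - 11 = 6
h(2) = h(4) - h(3) = 11 - 6 = 5
h(1) = h(3) - h(2) = 6 - 5 = 1
h(0) = h(2) - h(1) = 5 - 1 = 4

h(0) = 4, h(1) = 1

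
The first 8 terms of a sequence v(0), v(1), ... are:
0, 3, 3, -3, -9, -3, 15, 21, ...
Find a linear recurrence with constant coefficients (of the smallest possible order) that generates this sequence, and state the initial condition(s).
Look for the lowest-order linear relation among consecutive terms.
Observation: v(n) - 1·v(n-1) - (-2)·v(n-2) = 0 holds for the shown terms, and no order-1 relation v(n) = α·v(n-1) + β fits.
Check at n=3: 1·3 + (-2)·3 = -3. ✓

v(n) = v(n-1) - 2v(n-2), v(0) = 0, v(1) = 3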